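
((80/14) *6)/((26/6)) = 720/91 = 7.91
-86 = -86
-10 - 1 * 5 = -15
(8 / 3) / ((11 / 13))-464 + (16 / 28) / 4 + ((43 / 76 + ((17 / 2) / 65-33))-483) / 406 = -30576322727 / 66186120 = -461.97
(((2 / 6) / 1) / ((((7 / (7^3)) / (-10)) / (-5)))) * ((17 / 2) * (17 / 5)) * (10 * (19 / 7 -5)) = -1618400 / 3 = -539466.67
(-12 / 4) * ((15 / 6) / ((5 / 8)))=-12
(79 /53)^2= 6241 /2809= 2.22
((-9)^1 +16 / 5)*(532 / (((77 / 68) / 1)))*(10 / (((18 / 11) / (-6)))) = 299744 / 3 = 99914.67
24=24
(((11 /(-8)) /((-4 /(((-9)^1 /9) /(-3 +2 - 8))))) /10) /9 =11 /25920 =0.00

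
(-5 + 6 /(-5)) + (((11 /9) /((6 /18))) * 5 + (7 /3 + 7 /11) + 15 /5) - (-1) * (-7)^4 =399152 /165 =2419.10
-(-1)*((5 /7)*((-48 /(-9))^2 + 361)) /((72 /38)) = 332975 /2268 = 146.81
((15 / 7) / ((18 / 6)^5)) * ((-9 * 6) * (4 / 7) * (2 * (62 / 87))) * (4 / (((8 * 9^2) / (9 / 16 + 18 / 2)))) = -2635 / 115101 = -0.02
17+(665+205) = 887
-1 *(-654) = 654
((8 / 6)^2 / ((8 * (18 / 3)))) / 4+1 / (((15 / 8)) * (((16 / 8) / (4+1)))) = 145 / 108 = 1.34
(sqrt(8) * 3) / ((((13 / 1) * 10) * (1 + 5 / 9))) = 0.04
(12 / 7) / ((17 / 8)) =96 / 119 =0.81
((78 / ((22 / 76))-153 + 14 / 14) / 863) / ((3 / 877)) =1133084 / 28479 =39.79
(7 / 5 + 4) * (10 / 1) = 54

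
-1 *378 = -378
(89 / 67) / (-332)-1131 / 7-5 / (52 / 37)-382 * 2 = -940377491 / 1012102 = -929.13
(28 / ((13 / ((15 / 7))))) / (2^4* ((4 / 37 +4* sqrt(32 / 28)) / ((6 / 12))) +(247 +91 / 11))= 562520805 / 22713673606 - 39755760* sqrt(14) / 11356836803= 0.01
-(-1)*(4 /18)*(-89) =-178 /9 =-19.78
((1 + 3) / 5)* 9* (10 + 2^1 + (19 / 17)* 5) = 10764 / 85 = 126.64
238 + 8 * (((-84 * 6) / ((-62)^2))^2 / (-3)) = 219755662 / 923521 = 237.95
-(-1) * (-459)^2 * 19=4002939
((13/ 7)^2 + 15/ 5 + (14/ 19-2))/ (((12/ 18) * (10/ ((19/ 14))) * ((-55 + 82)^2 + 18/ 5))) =1207/ 837606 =0.00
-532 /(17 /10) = -312.94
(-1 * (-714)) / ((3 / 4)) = 952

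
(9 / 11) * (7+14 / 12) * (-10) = -735 / 11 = -66.82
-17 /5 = -3.40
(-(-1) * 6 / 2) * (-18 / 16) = -3.38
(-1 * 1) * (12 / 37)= -12 / 37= -0.32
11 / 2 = 5.50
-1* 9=-9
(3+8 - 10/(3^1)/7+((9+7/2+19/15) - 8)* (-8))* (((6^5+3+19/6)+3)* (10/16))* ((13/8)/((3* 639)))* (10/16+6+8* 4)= -33408514633/5889024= -5673.01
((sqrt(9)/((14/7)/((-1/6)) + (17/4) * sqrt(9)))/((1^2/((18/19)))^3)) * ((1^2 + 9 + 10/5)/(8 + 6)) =139968/48013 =2.92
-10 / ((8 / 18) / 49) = -2205 / 2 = -1102.50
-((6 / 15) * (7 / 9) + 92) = -4154 / 45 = -92.31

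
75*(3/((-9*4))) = -25/4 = -6.25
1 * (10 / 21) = 10 / 21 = 0.48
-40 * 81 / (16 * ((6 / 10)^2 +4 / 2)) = -10125 / 118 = -85.81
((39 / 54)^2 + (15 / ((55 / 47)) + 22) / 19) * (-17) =-2710021 / 67716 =-40.02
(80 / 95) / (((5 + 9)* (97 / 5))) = 40 / 12901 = 0.00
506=506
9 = 9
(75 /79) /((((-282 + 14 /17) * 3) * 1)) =-0.00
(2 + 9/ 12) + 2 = 19/ 4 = 4.75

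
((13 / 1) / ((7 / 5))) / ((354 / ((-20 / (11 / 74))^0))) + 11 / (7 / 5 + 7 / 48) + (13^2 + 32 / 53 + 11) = 24657421 / 131334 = 187.75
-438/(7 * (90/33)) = -803/35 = -22.94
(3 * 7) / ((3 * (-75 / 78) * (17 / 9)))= -1638 / 425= -3.85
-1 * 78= -78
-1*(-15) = 15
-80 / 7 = -11.43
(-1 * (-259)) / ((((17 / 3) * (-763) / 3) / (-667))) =222111 / 1853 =119.87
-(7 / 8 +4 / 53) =-403 / 424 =-0.95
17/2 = 8.50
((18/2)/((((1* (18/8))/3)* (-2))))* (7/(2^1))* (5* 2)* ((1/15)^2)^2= -0.00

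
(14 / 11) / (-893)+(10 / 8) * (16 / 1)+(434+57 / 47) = 4471541 / 9823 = 455.21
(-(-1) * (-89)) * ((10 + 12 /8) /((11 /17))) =-34799 /22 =-1581.77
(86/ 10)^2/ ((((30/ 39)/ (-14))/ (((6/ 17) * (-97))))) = 97926738/ 2125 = 46083.17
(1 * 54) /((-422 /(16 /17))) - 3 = -11193 /3587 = -3.12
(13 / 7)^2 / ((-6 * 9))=-169 / 2646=-0.06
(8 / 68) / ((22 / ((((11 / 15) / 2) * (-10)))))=-1 / 51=-0.02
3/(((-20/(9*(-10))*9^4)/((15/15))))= 1/486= 0.00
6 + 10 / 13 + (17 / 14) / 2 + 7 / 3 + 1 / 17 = 181343 / 18564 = 9.77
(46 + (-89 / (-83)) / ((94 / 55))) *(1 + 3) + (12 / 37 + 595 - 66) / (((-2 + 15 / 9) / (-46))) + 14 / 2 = 10571280327 / 144337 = 73240.27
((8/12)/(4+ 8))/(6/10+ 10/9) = 5/154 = 0.03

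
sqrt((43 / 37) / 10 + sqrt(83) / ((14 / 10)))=sqrt(779590 + 4791500* sqrt(83)) / 2590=2.57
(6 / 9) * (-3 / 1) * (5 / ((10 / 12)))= -12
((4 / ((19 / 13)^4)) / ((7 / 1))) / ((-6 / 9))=-0.19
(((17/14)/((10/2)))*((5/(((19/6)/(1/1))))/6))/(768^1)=17/204288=0.00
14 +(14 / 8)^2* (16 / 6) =133 / 6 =22.17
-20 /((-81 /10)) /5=40 /81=0.49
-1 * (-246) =246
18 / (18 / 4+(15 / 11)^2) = 484 / 171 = 2.83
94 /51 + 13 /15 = 2.71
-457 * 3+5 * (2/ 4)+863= -1011/ 2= -505.50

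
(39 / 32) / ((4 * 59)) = 39 / 7552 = 0.01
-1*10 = -10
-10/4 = -5/2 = -2.50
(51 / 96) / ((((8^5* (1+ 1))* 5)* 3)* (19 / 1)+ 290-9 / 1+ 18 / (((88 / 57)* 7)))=1309 / 46022697128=0.00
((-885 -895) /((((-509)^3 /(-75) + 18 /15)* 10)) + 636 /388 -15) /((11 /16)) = -2734525125984 /140707764373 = -19.43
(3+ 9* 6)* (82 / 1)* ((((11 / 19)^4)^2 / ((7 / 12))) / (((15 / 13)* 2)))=1371039402876 / 31285510865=43.82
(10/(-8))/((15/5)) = -0.42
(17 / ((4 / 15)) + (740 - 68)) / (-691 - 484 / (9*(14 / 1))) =-185409 / 175100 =-1.06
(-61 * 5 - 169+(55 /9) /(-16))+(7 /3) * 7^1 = -65959 /144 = -458.05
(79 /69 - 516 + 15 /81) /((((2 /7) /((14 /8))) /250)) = -978805625 /1242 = -788088.26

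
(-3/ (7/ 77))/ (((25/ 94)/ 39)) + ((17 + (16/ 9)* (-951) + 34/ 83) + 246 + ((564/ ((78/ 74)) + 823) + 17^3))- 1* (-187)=15513314/ 80925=191.70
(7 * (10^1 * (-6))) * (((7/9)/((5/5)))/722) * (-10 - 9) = 490/57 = 8.60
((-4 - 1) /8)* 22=-55 /4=-13.75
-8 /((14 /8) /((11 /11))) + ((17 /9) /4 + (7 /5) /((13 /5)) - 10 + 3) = -34597 /3276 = -10.56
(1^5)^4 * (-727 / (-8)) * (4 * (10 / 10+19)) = 7270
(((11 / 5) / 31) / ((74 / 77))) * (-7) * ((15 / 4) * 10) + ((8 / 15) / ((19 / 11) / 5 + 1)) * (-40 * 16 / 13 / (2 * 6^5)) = -842891555 / 43480476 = -19.39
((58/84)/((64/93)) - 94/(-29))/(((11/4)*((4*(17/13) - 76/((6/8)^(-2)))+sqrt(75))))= -2797412085/64374728264 - 93199275*sqrt(3)/16093682066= -0.05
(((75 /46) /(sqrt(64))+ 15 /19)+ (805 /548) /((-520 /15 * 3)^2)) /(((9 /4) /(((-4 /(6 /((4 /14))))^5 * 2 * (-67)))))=5516754582880 /371901296051649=0.01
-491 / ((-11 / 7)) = 3437 / 11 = 312.45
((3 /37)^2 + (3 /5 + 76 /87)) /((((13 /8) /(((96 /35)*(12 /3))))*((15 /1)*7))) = 902598656 /9483576375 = 0.10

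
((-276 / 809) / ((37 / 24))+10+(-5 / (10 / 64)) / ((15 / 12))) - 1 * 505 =-520.82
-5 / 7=-0.71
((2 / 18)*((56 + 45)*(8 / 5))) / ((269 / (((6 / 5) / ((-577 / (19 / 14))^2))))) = 145844 / 329125286175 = 0.00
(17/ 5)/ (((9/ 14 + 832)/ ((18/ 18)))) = 0.00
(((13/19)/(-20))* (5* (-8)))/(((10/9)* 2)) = 0.62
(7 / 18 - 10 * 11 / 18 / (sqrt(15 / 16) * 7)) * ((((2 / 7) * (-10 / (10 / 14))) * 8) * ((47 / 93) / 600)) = -658 / 62775 + 8272 * sqrt(15) / 1318275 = 0.01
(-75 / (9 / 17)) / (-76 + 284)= -425 / 624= -0.68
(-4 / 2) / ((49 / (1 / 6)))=-1 / 147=-0.01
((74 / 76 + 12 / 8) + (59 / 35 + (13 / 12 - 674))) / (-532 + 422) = 485153 / 79800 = 6.08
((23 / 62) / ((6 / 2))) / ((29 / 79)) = 1817 / 5394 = 0.34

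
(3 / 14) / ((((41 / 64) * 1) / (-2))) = -192 / 287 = -0.67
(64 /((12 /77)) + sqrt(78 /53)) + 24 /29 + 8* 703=sqrt(4134) /53 + 525088 /87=6036.71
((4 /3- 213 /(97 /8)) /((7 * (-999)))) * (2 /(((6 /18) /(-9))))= -9448 /75369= -0.13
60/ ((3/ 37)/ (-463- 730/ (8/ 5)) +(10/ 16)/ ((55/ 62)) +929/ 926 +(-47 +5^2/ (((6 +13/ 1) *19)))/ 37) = 60032644338480/ 439537409447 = 136.58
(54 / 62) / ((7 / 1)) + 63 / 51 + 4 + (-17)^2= 294.36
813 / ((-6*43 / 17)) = -4607 / 86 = -53.57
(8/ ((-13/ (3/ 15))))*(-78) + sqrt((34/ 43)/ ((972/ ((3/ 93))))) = sqrt(135966)/ 71982 + 48/ 5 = 9.61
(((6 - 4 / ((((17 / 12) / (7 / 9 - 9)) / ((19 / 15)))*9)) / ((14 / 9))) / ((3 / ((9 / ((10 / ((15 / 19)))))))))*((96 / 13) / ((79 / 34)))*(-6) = -18376128 / 682955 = -26.91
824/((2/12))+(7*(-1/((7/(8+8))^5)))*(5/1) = 6627664/2401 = 2760.38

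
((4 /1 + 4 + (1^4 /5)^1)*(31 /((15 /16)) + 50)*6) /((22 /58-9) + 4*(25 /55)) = -2328062 /3875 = -600.79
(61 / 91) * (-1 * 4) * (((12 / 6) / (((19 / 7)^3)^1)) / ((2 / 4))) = -47824 / 89167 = -0.54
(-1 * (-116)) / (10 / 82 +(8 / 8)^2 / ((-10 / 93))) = -47560 / 3763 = -12.64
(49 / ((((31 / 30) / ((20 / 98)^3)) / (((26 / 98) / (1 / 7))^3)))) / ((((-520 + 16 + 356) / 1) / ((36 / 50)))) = -11863800 / 944603821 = -0.01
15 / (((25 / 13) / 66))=2574 / 5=514.80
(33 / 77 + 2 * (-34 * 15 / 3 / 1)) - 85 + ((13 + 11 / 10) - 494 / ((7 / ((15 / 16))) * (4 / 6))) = -40777 / 80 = -509.71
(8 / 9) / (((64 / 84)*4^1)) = 7 / 24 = 0.29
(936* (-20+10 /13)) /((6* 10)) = -300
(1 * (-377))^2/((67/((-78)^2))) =12906161.73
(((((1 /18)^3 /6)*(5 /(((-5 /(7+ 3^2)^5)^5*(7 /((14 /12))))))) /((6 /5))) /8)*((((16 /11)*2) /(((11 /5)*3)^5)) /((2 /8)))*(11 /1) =-7922816251426433759354395033600 /770301940419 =-10285338561028259778.61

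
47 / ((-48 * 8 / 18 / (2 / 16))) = -0.28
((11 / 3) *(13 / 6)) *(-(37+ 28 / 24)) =-32747 / 108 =-303.21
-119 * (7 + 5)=-1428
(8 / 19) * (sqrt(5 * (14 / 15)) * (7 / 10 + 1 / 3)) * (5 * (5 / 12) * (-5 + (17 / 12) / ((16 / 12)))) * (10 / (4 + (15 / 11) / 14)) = -18.82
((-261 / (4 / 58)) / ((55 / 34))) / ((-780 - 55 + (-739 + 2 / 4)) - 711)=85782 / 83765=1.02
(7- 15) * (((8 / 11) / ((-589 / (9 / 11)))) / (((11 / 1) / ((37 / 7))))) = 21312 / 5487713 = 0.00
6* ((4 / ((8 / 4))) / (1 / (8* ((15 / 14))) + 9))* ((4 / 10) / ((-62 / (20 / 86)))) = -1440 / 729151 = -0.00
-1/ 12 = -0.08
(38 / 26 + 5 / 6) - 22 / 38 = 2543 / 1482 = 1.72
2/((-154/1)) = -1/77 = -0.01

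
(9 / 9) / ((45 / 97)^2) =9409 / 2025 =4.65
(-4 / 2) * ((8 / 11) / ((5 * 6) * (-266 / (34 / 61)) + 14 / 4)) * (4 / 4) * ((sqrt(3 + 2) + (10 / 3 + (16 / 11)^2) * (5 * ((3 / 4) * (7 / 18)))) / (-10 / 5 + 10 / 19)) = -3194470 / 5829712119 - 2584 * sqrt(5) / 37472897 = -0.00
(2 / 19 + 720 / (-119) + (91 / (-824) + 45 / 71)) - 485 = -64871790049 / 132277544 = -490.42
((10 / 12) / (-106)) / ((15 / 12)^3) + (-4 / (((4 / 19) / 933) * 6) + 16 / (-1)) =-23615507 / 7950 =-2970.50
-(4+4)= -8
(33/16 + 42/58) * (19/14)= 24567/6496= 3.78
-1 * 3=-3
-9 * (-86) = 774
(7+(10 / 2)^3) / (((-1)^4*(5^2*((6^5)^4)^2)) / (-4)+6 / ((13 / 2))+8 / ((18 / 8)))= -3861 / 2443745095382370134276789030092669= -0.00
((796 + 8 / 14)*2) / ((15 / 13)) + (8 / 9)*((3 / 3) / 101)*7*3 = 4881512 / 3535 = 1380.91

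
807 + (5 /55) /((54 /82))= 239720 /297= 807.14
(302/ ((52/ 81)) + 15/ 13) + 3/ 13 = 12267/ 26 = 471.81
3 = 3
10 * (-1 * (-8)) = 80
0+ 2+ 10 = 12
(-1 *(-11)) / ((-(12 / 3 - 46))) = 11 / 42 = 0.26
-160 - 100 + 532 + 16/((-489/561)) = 41344/163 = 253.64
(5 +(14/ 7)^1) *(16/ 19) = 112/ 19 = 5.89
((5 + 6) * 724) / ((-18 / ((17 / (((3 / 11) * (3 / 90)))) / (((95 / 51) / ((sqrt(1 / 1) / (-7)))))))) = 63452.52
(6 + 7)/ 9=13/ 9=1.44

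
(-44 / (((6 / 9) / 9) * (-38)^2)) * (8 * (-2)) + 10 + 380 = 143166 / 361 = 396.58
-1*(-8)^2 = -64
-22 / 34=-11 / 17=-0.65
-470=-470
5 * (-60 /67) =-300 /67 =-4.48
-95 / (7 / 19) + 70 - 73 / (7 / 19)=-386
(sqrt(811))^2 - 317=494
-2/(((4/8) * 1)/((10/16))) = -2.50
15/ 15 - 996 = -995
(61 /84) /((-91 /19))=-1159 /7644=-0.15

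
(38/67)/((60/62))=589/1005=0.59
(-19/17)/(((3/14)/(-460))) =2399.22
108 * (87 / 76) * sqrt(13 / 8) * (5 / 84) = 3915 * sqrt(26) / 2128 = 9.38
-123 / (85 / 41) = -5043 / 85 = -59.33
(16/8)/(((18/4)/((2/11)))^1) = 8/99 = 0.08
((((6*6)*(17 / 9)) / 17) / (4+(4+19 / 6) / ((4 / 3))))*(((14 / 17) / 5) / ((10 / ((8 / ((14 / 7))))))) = 896 / 31875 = 0.03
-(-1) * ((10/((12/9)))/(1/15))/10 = 45/4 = 11.25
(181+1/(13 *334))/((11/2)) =785903/23881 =32.91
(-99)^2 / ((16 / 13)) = 127413 / 16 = 7963.31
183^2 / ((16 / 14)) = 29302.88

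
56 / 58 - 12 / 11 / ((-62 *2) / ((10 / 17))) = 0.97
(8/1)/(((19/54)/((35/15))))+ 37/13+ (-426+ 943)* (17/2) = 2198497/494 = 4450.40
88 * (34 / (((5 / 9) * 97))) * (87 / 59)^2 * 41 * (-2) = -16713078624 / 1688285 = -9899.44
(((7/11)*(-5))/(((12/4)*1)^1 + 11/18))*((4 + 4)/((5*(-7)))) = 144/715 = 0.20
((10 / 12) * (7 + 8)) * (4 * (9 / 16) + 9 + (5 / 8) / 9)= 20375 / 144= 141.49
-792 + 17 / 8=-6319 / 8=-789.88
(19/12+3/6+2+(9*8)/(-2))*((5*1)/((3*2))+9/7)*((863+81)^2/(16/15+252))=-4746273880/19929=-238159.16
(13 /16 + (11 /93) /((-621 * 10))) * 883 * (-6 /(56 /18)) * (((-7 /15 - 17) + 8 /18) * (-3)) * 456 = -24120749754487 /748650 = -32218993.86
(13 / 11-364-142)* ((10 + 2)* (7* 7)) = -3265164 / 11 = -296833.09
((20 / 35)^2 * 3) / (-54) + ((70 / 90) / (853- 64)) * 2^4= -824 / 347949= -0.00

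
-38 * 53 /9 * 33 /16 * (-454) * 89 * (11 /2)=2461674941 /24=102569789.21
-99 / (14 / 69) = -6831 / 14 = -487.93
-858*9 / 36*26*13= -72501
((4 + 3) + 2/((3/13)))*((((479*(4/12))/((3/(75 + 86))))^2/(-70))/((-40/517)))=20644916938877/97200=212396264.80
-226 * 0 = 0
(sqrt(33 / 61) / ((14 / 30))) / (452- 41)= 5 * sqrt(2013) / 58499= 0.00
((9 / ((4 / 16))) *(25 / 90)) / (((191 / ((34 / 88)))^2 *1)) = 1445 / 35313608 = 0.00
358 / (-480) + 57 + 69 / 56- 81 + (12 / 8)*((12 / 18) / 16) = -19699 / 840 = -23.45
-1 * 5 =-5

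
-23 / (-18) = 23 / 18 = 1.28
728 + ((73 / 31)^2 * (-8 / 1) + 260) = 906836 / 961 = 943.64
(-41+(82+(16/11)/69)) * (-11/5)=-6227/69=-90.25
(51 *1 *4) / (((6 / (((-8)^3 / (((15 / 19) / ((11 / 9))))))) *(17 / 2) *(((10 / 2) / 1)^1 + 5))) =-214016 / 675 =-317.06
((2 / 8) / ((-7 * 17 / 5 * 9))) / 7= -5 / 29988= -0.00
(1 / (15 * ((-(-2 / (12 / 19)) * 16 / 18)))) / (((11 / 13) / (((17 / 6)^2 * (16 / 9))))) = 3757 / 9405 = 0.40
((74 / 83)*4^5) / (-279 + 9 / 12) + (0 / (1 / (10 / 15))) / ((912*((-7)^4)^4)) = -303104 / 92379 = -3.28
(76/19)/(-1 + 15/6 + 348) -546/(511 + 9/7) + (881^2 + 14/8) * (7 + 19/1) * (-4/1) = -101168102923727/1253307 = -80720927.05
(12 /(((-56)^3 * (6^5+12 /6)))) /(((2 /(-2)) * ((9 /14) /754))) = 377 /36587712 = 0.00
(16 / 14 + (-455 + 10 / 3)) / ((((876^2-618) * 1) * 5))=-9461 / 80509590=-0.00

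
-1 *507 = -507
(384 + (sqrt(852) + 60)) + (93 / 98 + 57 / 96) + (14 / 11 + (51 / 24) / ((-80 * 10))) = 476.00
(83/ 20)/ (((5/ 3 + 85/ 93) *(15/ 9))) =7719/ 8000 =0.96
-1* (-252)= 252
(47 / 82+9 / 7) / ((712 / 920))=122705 / 51086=2.40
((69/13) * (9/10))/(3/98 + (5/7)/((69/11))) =2099601/63505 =33.06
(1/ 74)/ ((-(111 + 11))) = -0.00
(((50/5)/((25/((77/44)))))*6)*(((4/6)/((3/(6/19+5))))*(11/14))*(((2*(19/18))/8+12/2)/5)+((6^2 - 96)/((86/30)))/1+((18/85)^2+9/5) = -3621475933/255002040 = -14.20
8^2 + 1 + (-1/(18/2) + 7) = 647/9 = 71.89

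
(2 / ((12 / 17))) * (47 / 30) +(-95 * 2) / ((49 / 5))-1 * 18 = -290609 / 8820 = -32.95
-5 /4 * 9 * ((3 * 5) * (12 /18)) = -225 /2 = -112.50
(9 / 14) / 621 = 1 / 966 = 0.00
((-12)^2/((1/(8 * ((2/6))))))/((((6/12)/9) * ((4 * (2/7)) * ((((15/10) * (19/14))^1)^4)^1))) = 137682944/390963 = 352.16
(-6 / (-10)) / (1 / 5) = 3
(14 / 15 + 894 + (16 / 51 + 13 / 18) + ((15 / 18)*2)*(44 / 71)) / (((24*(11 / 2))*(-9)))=-97441343 / 129052440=-0.76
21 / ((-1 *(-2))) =21 / 2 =10.50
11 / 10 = 1.10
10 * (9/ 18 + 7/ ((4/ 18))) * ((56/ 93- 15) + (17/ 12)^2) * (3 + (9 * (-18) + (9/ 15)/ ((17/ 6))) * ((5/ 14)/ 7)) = 1614033340/ 77469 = 20834.57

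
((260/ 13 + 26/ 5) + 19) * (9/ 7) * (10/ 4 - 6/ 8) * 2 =1989/ 10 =198.90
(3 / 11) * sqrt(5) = 3 * sqrt(5) / 11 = 0.61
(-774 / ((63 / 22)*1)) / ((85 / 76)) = -241.67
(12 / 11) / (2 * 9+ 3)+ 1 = 81 / 77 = 1.05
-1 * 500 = -500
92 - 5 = 87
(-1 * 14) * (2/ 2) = -14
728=728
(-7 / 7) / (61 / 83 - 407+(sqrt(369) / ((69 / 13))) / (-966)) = 0.00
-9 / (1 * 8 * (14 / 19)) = -171 / 112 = -1.53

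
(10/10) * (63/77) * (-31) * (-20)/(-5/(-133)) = 148428/11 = 13493.45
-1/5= -0.20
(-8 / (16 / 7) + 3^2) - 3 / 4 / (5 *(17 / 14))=457 / 85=5.38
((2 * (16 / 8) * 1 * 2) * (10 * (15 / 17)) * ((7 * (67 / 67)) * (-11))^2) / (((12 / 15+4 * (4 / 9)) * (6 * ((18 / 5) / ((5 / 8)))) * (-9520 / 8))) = -529375 / 134096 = -3.95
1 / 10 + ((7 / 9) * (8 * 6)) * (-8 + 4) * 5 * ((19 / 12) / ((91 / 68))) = -1033483 / 1170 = -883.32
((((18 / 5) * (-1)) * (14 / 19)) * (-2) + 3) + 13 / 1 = 2024 / 95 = 21.31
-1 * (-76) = 76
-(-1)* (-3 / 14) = -3 / 14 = -0.21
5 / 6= 0.83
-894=-894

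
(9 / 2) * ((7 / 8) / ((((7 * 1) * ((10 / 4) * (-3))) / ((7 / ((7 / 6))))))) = -0.45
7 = 7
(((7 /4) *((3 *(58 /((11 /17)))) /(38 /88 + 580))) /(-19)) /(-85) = 406 /808735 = 0.00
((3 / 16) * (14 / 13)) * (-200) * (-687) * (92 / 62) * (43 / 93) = 237805050 / 12493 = 19035.06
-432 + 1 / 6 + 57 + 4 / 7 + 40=-14039 / 42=-334.26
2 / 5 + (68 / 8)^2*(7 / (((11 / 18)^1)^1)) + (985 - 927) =97459 / 110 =885.99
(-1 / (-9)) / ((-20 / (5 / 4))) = -1 / 144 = -0.01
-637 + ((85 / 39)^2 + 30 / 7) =-6685934 / 10647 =-627.96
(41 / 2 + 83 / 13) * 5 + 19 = 3989 / 26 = 153.42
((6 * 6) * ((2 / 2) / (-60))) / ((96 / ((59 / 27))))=-59 / 4320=-0.01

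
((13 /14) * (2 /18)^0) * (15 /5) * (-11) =-429 /14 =-30.64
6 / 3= 2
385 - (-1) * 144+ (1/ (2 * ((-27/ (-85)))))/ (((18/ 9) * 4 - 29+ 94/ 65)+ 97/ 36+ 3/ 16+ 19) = 34626517/ 65373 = 529.68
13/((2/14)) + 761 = 852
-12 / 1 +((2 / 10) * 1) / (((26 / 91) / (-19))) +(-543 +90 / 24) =-11291 / 20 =-564.55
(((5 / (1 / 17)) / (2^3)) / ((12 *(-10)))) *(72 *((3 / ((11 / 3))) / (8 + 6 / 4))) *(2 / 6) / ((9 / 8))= -34 / 209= -0.16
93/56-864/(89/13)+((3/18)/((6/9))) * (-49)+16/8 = -671801/4984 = -134.79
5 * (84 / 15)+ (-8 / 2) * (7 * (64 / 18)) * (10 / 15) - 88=-3412 / 27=-126.37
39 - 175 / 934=36251 / 934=38.81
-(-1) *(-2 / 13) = -2 / 13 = -0.15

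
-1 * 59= -59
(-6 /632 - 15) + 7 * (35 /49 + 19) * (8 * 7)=7712.99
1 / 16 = 0.06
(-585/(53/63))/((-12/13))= 753.33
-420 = -420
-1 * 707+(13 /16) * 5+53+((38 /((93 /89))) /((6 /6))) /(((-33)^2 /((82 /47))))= -49495000397 /76160304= -649.88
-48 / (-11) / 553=48 / 6083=0.01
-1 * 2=-2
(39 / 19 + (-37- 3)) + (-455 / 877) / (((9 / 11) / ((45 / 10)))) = -1359729 / 33326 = -40.80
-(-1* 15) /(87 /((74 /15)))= 74 /87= 0.85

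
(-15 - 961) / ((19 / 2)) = -1952 / 19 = -102.74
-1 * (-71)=71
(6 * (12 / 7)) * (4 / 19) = 2.17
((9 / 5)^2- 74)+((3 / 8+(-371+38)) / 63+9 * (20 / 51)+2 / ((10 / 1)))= -5162959 / 71400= -72.31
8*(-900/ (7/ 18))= -129600/ 7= -18514.29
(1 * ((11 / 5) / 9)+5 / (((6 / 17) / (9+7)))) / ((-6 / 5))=-10211 / 54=-189.09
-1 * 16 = -16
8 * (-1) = -8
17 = 17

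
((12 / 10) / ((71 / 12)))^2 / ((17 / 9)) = 46656 / 2142425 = 0.02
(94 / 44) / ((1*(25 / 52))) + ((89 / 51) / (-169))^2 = 90781089017 / 20428969275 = 4.44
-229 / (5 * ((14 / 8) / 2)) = -1832 / 35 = -52.34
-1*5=-5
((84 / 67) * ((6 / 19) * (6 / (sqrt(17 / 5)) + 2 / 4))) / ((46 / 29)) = 3654 / 29279 + 43848 * sqrt(85) / 497743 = 0.94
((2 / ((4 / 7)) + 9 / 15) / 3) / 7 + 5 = 1091 / 210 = 5.20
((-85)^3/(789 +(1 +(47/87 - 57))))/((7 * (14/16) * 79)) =-12571500/7265867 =-1.73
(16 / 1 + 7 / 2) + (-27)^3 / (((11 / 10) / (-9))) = 3543369 / 22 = 161062.23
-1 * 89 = -89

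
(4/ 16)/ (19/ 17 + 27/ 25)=0.11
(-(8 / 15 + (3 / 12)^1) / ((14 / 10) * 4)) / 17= -47 / 5712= -0.01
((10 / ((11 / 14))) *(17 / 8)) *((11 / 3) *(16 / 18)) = 2380 / 27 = 88.15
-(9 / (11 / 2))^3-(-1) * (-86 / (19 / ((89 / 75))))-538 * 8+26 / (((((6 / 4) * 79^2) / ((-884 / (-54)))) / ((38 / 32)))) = -2757342345093761 / 639206028450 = -4313.70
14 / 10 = 7 / 5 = 1.40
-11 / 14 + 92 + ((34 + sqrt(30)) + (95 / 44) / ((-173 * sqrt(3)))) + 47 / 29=-95 * sqrt(3) / 22836 + sqrt(30) + 51495 / 406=132.30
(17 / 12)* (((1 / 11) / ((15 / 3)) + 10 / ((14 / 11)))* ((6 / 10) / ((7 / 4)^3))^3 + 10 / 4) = 165801118952519 / 46608416085000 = 3.56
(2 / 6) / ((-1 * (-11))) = 1 / 33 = 0.03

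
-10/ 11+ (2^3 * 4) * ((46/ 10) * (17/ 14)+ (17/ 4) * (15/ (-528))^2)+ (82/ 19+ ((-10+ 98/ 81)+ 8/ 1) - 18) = 34093998353/ 208565280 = 163.47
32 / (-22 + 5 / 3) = -1.57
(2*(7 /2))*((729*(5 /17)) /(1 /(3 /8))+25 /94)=3609515 /6392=564.69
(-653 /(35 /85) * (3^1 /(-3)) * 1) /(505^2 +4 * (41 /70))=55505 /8925957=0.01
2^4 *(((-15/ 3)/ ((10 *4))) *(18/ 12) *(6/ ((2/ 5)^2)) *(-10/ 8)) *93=104625/ 8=13078.12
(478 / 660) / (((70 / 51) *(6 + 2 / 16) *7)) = 0.01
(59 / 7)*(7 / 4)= 59 / 4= 14.75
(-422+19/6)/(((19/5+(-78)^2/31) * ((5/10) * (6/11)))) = -7.68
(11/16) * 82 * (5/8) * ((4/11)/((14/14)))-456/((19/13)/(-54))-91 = 268317/16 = 16769.81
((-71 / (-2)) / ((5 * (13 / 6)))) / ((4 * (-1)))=-213 / 260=-0.82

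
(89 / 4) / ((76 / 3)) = 267 / 304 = 0.88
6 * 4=24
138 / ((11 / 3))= 414 / 11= 37.64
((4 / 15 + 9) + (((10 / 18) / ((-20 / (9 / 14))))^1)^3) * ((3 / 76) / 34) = 24410609 / 2268958720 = 0.01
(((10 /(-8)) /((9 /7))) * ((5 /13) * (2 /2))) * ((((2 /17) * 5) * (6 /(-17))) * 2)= 1750 /11271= 0.16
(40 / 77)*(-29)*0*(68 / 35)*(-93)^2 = 0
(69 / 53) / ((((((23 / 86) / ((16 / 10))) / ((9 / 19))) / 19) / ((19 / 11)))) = 121.08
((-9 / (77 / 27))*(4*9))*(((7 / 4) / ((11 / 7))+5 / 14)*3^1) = -2972133 / 5929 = -501.29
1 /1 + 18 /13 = 31 /13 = 2.38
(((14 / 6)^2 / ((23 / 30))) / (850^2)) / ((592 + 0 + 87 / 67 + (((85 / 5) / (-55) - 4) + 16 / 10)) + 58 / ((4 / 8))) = 0.00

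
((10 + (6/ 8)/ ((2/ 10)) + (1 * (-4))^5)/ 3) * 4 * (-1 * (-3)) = -4041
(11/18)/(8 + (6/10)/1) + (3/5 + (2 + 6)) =33557/3870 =8.67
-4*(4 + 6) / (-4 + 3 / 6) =80 / 7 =11.43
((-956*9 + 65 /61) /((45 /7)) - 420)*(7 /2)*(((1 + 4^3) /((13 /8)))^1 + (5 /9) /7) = -2437308265 /9882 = -246641.19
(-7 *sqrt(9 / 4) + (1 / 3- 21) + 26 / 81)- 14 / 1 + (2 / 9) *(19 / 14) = -50513 / 1134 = -44.54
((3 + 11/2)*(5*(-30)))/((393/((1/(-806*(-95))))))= -85/2006134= -0.00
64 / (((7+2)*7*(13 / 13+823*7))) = 32 / 181503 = 0.00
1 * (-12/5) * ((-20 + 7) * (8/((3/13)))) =5408/5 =1081.60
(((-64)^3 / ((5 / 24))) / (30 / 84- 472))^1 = 29360128 / 11005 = 2667.89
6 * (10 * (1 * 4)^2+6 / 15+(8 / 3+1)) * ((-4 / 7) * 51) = -1004088 / 35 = -28688.23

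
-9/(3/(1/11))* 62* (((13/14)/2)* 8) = -4836/77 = -62.81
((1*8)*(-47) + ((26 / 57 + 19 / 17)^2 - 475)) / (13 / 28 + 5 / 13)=-999.55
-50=-50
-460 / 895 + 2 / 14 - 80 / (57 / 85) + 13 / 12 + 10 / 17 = -573071353 / 4856628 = -118.00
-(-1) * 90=90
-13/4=-3.25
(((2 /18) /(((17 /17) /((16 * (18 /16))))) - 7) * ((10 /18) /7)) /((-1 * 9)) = 25 /567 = 0.04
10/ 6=5/ 3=1.67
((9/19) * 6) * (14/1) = 756/19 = 39.79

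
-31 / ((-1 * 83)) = 0.37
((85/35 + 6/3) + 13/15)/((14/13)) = 3614/735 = 4.92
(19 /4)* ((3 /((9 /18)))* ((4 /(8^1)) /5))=57 /20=2.85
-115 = -115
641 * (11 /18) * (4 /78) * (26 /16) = 7051 /216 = 32.64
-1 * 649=-649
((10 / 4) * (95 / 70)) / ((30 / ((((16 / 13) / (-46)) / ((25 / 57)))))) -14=-732911 / 52325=-14.01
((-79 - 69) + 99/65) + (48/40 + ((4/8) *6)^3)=-7688/65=-118.28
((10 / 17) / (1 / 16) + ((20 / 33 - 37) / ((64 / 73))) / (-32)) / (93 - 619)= -0.02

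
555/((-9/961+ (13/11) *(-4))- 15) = -28.12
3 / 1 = 3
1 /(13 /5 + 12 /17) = 85 /281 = 0.30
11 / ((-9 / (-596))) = 6556 / 9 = 728.44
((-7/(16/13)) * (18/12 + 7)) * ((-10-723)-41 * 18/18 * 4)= 1387659/32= 43364.34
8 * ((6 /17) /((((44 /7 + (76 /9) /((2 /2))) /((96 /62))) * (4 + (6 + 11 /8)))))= 5184 /198679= 0.03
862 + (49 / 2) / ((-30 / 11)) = 51181 / 60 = 853.02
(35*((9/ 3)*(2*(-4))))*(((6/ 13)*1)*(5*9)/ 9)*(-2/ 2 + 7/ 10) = 581.54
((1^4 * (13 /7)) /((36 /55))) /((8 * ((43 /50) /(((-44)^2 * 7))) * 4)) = 2162875 /1548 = 1397.21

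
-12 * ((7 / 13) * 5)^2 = -14700 / 169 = -86.98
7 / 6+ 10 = 67 / 6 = 11.17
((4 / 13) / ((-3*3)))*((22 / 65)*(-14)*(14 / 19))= 17248 / 144495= 0.12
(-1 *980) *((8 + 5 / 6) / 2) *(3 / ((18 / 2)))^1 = -12985 / 9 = -1442.78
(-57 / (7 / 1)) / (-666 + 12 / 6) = 57 / 4648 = 0.01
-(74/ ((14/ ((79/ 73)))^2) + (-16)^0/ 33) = -8142503/ 17233986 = -0.47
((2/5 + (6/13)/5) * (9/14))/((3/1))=48/455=0.11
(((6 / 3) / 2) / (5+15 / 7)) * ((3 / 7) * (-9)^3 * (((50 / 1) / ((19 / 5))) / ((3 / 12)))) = -43740 / 19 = -2302.11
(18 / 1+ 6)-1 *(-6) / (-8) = 93 / 4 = 23.25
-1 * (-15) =15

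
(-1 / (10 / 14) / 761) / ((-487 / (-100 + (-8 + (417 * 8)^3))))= 259881978636 / 1853035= 140246.66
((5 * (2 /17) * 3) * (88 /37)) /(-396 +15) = -880 /79883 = -0.01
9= 9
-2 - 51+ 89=36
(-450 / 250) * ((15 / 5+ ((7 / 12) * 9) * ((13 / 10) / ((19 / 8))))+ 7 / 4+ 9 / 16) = -111987 / 7600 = -14.74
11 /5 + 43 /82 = 1117 /410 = 2.72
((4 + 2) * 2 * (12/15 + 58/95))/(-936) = -67/3705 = -0.02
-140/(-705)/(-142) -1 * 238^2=-567063098/10011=-56644.00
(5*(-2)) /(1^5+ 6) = -10 /7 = -1.43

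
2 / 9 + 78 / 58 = 409 / 261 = 1.57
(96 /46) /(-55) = -0.04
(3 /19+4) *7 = 553 /19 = 29.11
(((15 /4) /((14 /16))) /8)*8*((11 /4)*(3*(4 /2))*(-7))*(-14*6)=41580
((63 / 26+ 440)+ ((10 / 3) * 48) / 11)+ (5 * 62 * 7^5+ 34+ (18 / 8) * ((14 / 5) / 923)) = 264519204414 / 50765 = 5210660.98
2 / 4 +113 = 227 / 2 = 113.50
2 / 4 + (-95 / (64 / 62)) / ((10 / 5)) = -2913 / 64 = -45.52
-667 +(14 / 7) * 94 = -479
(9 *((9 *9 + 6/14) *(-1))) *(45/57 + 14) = -10838.57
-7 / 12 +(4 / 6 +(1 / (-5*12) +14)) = 211 / 15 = 14.07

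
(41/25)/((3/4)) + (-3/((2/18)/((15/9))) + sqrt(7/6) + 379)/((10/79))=79 *sqrt(42)/60 + 198059/75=2649.32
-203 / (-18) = 203 / 18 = 11.28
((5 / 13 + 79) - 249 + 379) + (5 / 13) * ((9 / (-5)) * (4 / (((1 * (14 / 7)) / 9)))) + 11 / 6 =15503 / 78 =198.76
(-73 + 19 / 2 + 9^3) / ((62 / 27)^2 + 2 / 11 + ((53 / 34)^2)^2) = 7131550164552 / 121727776451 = 58.59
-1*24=-24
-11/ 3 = -3.67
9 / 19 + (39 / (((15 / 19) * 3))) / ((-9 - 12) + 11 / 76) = -142693 / 451725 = -0.32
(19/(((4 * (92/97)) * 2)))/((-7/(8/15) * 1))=-1843/9660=-0.19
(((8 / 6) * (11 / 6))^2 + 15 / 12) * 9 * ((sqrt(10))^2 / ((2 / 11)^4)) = 171372905 / 288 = 595044.81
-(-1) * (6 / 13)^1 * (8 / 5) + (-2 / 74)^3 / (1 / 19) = 2430109 / 3292445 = 0.74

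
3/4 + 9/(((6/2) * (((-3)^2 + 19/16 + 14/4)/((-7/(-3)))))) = 1105/876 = 1.26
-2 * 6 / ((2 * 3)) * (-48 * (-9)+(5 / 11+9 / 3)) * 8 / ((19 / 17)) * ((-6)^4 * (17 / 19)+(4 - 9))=-28581278560 / 3971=-7197501.53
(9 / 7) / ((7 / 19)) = 171 / 49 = 3.49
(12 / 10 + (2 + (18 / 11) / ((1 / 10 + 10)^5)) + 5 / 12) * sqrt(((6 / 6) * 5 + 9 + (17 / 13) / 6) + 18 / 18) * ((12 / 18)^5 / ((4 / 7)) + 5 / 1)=31886489445672377 * sqrt(92586) / 131477573631329640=73.80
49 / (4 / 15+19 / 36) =8820 / 143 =61.68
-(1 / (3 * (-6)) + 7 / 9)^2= -0.52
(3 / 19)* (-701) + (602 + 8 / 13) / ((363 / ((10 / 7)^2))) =-471394193 / 4393389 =-107.30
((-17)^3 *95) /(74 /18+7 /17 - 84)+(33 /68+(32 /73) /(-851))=793917519955 /135179648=5873.06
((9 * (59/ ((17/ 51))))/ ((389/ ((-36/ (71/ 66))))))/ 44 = -3.11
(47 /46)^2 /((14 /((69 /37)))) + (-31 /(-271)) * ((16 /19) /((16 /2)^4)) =1092102203 /7852183808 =0.14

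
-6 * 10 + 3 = -57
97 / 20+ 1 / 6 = 301 / 60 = 5.02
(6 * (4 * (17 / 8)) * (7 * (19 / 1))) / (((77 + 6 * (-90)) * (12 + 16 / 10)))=-1995 / 1852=-1.08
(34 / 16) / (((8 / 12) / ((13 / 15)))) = 221 / 80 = 2.76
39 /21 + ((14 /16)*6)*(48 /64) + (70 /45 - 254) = -248623 /1008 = -246.65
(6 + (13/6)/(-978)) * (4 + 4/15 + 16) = 534964/4401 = 121.56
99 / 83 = 1.19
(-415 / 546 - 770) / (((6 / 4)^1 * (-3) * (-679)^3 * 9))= -420835 / 6922404750807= -0.00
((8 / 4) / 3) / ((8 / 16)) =4 / 3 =1.33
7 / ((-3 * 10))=-7 / 30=-0.23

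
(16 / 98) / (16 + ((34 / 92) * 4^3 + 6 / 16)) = 1472 / 360885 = 0.00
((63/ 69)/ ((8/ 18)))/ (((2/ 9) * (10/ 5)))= 1701/ 368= 4.62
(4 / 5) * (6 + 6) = 9.60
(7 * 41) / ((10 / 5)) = 287 / 2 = 143.50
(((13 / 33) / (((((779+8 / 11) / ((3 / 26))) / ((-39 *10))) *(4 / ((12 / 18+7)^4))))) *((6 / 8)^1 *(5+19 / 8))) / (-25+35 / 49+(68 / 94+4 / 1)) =5.55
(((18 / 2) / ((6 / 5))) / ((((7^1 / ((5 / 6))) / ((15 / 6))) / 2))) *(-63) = -1125 / 4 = -281.25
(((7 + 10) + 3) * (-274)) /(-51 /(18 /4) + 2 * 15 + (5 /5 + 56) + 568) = -16440 /1931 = -8.51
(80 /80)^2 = 1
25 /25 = 1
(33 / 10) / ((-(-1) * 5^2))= 33 / 250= 0.13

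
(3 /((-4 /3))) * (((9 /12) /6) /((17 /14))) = -63 /272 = -0.23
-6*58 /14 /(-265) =174 /1855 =0.09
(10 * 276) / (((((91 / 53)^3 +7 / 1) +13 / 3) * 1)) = 1232701560 / 7322531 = 168.34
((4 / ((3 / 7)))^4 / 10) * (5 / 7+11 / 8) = 71344 / 45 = 1585.42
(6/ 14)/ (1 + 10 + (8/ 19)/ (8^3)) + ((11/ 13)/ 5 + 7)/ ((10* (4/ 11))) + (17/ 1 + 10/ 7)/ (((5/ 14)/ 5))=260.01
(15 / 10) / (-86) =-3 / 172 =-0.02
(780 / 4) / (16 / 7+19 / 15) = 20475 / 373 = 54.89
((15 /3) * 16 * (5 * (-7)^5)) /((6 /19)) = -63866600 /3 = -21288866.67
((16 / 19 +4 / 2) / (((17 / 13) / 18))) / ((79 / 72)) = 909792 / 25517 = 35.65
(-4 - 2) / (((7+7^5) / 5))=-15 / 8407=-0.00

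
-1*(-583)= 583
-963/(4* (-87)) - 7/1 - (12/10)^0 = -607/116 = -5.23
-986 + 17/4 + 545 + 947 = 2041/4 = 510.25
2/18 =0.11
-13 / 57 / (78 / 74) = -37 / 171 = -0.22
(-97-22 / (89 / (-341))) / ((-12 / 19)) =7163 / 356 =20.12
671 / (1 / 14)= 9394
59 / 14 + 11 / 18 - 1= 241 / 63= 3.83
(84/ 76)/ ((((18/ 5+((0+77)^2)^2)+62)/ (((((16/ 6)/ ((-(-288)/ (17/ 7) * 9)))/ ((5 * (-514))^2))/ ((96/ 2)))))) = 1/ 4035718679390357760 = 0.00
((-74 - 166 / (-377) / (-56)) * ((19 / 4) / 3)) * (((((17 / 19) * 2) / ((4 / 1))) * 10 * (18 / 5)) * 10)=-199212885 / 10556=-18872.01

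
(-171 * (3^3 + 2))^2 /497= 24591681 /497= 49480.24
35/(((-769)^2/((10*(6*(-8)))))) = -16800/591361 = -0.03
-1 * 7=-7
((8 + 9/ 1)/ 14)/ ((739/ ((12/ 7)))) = 102/ 36211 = 0.00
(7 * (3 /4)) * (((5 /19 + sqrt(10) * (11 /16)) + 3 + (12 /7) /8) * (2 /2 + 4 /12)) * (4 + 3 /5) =1771 * sqrt(10) /80 + 4255 /38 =181.98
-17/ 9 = -1.89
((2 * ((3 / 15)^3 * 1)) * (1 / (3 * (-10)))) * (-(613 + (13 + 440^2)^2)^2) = 1405199774807335561924 / 1875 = 749439879897245633.03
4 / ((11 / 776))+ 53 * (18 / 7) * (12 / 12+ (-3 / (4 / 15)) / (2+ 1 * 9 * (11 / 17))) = 4557097 / 20482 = 222.49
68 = 68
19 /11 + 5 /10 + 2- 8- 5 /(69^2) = -395273 /104742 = -3.77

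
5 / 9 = 0.56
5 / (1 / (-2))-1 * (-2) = -8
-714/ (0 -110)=357/ 55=6.49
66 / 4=33 / 2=16.50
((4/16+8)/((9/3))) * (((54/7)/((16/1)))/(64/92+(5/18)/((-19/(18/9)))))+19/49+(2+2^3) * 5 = 215256675/4109728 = 52.38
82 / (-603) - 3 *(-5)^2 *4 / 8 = -45389 / 1206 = -37.64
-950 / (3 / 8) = -7600 / 3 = -2533.33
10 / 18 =5 / 9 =0.56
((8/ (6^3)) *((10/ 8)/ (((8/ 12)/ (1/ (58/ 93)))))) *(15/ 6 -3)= -155/ 2784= -0.06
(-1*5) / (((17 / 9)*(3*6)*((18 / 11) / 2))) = -55 / 306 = -0.18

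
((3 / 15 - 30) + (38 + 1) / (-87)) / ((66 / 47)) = -34357 / 1595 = -21.54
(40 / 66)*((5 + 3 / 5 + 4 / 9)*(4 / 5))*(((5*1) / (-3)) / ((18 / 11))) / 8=-272 / 729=-0.37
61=61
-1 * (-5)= 5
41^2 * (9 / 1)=15129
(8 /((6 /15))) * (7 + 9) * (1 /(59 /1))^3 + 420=86259500 /205379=420.00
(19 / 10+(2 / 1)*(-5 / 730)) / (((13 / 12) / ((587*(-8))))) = -38798352 / 4745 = -8176.68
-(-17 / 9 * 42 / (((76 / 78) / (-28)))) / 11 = -43316 / 209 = -207.25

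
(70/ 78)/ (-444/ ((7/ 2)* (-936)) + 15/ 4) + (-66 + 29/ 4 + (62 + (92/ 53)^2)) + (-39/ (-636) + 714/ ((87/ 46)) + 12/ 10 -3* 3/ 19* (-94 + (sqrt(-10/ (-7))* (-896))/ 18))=64* sqrt(70)/ 19 + 28225509441379/ 65671414370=457.98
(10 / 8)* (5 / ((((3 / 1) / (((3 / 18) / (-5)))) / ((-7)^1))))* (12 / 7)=5 / 6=0.83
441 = 441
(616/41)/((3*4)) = 154/123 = 1.25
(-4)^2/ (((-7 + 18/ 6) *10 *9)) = -2/ 45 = -0.04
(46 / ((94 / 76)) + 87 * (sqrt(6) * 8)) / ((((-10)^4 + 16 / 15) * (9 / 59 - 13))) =-76995 * sqrt(6) / 14214016 - 386745 / 1336117504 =-0.01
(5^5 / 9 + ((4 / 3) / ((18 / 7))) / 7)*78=243802 / 9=27089.11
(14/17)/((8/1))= 7/68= 0.10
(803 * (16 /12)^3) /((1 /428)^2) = 348673782.52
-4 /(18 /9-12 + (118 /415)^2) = 344450 /854163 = 0.40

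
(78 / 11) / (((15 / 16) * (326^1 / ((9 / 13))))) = 0.02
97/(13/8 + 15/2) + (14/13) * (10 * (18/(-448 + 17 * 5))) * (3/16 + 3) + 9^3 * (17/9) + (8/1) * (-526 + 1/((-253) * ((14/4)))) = -104346272185/36974938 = -2822.08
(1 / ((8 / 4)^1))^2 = 1 / 4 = 0.25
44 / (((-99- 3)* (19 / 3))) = -22 / 323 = -0.07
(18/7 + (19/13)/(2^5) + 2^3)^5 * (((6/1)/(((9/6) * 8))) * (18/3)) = 84743809798407092143071/209390441785720832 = 404716.71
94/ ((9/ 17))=1598/ 9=177.56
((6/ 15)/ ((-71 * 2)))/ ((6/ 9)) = -3/ 710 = -0.00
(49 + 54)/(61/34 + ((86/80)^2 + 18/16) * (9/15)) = 32.57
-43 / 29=-1.48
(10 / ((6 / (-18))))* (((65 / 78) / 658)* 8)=-100 / 329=-0.30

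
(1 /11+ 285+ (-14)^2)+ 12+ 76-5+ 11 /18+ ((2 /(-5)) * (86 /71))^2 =14096838907 /24952950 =564.94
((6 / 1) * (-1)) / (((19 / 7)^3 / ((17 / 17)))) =-2058 / 6859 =-0.30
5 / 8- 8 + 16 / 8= -43 / 8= -5.38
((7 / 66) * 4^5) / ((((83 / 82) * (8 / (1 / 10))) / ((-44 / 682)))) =-36736 / 424545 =-0.09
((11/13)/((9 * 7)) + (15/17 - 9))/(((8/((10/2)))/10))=-2820875/55692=-50.65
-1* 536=-536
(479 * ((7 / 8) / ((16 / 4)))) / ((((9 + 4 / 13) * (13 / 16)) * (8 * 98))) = 479 / 27104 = 0.02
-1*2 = -2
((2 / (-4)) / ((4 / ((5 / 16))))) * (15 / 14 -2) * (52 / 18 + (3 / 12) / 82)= 0.10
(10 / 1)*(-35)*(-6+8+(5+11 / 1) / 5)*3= -5460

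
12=12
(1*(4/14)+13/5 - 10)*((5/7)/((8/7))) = -249/56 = -4.45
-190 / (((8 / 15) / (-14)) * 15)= 665 / 2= 332.50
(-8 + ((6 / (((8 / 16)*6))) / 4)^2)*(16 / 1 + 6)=-341 / 2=-170.50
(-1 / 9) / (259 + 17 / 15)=-5 / 11706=-0.00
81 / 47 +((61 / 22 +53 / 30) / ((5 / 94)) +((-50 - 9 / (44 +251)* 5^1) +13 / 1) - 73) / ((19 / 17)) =-890058254 / 43466775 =-20.48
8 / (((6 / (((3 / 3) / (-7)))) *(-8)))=1 / 42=0.02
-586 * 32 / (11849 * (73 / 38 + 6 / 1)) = -712576 / 3566549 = -0.20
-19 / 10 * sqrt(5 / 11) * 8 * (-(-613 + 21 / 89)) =-4144736 * sqrt(55) / 4895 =-6279.51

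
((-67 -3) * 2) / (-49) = 20 / 7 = 2.86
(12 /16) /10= 3 /40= 0.08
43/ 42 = 1.02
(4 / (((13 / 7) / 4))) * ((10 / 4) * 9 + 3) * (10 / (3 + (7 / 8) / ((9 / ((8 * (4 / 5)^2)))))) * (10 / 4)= 16065000 / 10231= 1570.23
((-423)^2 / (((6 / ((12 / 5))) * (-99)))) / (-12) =6627 / 110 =60.25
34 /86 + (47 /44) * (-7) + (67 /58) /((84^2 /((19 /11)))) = -1370823749 /193574304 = -7.08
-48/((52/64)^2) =-12288/169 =-72.71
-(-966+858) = 108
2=2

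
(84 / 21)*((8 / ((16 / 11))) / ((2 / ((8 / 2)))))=44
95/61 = 1.56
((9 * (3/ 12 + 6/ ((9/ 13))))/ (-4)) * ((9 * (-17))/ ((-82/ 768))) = -1178712/ 41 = -28749.07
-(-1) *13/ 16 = 13/ 16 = 0.81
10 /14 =5 /7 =0.71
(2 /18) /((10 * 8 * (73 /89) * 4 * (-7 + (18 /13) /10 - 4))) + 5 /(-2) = -74215877 /29685888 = -2.50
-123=-123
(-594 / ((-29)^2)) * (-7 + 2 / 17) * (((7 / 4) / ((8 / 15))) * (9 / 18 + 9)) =69324255 / 457504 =151.53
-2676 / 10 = -267.60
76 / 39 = 1.95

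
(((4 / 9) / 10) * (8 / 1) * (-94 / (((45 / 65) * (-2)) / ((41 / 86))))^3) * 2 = 24109.59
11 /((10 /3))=33 /10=3.30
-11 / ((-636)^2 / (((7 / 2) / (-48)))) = 77 / 38831616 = 0.00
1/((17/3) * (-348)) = -1/1972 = -0.00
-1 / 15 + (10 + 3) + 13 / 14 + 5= 3961 / 210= 18.86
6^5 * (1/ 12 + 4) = 31752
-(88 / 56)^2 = -121 / 49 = -2.47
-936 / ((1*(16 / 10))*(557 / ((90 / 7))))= -52650 / 3899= -13.50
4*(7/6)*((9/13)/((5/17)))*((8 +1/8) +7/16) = 94.06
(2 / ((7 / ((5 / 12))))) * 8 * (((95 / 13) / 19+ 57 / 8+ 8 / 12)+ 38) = 72035 / 1638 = 43.98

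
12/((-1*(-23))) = 12/23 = 0.52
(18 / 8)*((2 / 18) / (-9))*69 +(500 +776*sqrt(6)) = 5977 / 12 +776*sqrt(6) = 2398.89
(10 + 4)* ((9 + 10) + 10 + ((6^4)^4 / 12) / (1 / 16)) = 52660718272918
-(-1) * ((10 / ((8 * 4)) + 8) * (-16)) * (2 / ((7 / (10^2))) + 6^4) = -176168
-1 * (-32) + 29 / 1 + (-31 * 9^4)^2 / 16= 2585493741.06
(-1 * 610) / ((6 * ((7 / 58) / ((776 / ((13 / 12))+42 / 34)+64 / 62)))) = -87087144710 / 143871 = -605314.10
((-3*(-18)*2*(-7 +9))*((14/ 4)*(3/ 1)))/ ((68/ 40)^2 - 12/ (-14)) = 1587600/ 2623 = 605.26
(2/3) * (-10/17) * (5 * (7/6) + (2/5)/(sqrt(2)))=-350/153 - 4 * sqrt(2)/51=-2.40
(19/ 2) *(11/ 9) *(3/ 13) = 209/ 78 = 2.68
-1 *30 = -30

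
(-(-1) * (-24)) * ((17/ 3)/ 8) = -17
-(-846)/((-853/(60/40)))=-1269/853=-1.49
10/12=5/6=0.83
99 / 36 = 11 / 4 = 2.75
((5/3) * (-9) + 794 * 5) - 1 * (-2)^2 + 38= 3989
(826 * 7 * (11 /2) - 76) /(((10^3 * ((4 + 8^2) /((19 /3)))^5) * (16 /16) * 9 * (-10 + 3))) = -116376653 /32975213322240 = -0.00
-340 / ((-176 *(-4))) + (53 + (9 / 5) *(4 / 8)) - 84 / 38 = 856173 / 16720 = 51.21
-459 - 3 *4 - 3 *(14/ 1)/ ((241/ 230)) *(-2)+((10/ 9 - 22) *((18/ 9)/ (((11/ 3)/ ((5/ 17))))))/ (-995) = -10515298433/ 26904999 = -390.83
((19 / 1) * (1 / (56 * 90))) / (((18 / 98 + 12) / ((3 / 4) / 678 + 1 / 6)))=12103 / 233145216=0.00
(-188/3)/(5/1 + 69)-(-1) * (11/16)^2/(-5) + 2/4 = -62711/142080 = -0.44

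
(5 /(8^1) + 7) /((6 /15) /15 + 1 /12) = 1525 /22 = 69.32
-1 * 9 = -9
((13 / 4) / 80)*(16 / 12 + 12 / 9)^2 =13 / 45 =0.29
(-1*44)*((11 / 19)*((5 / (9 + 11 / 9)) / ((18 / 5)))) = -3025 / 874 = -3.46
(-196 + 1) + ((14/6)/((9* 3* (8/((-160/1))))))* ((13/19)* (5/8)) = -602485/3078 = -195.74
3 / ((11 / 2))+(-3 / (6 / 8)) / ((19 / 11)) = -370 / 209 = -1.77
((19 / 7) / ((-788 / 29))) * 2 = -551 / 2758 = -0.20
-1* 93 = -93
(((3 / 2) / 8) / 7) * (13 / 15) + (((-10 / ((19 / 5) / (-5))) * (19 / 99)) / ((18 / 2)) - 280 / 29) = -135312893 / 14469840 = -9.35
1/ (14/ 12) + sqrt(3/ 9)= 1.43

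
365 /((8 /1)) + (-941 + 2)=-7147 /8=-893.38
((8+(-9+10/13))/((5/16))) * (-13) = 48/5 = 9.60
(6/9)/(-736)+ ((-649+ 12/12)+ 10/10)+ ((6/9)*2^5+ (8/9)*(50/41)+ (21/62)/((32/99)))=-10499223451/16838208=-623.54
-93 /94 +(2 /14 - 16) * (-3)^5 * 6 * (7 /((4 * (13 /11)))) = 20916957 /611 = 34233.97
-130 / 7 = -18.57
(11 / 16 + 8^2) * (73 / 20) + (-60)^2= 245511 / 64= 3836.11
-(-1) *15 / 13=15 / 13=1.15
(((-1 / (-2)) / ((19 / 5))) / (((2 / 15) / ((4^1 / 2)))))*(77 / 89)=5775 / 3382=1.71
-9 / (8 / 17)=-153 / 8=-19.12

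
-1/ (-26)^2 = -1/ 676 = -0.00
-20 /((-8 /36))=90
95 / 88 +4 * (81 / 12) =2471 / 88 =28.08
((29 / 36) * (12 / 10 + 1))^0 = 1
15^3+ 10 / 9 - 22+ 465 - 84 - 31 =33337 / 9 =3704.11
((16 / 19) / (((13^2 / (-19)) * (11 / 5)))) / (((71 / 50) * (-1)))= 0.03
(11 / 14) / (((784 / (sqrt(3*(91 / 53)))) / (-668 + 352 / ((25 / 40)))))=-1441*sqrt(14469) / 727160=-0.24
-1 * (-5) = 5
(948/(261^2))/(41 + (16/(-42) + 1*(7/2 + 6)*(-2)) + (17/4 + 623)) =8848/412548345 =0.00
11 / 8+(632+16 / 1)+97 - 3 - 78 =5323 / 8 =665.38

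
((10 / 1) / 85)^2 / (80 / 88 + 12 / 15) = 0.01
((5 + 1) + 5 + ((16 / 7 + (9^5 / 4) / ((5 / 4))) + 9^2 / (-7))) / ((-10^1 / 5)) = -413403 / 70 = -5905.76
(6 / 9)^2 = 4 / 9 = 0.44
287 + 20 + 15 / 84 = 8601 / 28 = 307.18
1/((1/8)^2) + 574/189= 1810/27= 67.04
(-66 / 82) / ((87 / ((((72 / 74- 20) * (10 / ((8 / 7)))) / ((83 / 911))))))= 61729360 / 3651419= 16.91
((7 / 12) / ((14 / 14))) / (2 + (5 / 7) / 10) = 49 / 174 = 0.28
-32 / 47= -0.68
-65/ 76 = -0.86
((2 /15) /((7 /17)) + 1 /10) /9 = 89 /1890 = 0.05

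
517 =517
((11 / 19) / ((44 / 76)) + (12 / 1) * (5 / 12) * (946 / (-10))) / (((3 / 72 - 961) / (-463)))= -5244864 / 23063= -227.41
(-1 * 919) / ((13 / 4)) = -3676 / 13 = -282.77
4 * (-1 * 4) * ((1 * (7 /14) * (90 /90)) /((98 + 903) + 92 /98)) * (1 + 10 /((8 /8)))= -4312 /49095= -0.09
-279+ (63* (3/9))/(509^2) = -72283578/259081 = -279.00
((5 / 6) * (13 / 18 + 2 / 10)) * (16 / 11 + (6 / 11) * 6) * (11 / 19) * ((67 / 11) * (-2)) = -144586 / 5643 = -25.62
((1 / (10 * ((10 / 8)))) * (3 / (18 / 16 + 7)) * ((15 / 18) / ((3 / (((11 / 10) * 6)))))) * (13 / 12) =22 / 375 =0.06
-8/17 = -0.47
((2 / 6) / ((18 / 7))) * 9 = 7 / 6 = 1.17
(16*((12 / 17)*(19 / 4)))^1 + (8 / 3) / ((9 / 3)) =8344 / 153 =54.54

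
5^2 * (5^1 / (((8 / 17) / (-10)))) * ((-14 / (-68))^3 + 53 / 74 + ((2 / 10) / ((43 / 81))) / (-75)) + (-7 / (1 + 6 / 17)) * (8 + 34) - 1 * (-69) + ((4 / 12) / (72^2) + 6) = -337915057945537 / 164468263104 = -2054.59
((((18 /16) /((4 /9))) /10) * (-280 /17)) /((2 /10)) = -2835 /136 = -20.85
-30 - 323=-353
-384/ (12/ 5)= -160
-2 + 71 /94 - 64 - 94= -14969 /94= -159.24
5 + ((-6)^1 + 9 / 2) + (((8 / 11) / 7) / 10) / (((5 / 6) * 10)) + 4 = 144399 / 19250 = 7.50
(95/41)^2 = 9025/1681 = 5.37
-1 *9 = -9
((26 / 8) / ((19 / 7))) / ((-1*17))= -91 / 1292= -0.07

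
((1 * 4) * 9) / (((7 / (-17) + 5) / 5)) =510 / 13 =39.23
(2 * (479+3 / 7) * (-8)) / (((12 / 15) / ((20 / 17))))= -1342400 / 119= -11280.67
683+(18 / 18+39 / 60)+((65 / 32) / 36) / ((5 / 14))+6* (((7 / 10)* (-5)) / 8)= 1964687 / 2880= 682.18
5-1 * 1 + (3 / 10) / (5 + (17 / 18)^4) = 12325484 / 3042005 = 4.05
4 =4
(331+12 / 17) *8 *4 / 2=90224 / 17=5307.29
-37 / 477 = -0.08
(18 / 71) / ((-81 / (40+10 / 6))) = -250 / 1917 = -0.13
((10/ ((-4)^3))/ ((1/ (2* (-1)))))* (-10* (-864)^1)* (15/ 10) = 4050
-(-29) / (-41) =-29 / 41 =-0.71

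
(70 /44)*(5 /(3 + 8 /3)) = 525 /374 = 1.40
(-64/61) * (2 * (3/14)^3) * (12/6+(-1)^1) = -432/20923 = -0.02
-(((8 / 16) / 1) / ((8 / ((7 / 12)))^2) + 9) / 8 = -165937 / 147456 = -1.13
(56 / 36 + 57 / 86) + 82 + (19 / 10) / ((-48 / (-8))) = 654301 / 7740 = 84.54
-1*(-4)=4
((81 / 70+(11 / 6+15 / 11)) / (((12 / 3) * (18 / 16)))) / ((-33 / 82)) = -824756 / 343035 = -2.40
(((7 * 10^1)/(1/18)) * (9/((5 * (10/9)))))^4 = 10849813073454096/625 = 17359700917526.55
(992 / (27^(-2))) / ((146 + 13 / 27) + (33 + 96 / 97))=946988496 / 236327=4007.11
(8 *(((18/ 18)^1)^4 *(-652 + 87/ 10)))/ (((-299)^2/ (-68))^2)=-118984768/ 39962694005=-0.00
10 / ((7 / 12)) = 120 / 7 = 17.14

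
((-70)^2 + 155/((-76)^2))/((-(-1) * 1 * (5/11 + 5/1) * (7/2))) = 20755207/80864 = 256.67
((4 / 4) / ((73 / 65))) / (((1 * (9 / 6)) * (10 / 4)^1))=52 / 219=0.24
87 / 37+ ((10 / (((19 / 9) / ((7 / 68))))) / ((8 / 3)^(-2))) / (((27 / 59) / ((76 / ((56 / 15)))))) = 156.60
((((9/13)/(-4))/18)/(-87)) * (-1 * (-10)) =5/4524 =0.00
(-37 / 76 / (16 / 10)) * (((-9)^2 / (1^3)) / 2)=-14985 / 1216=-12.32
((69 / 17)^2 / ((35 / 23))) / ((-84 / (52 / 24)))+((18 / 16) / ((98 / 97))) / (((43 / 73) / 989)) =1869.32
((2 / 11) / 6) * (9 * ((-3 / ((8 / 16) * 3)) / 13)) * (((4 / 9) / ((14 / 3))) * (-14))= 8 / 143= 0.06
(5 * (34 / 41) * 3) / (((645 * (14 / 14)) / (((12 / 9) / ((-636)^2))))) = 17 / 267422418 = 0.00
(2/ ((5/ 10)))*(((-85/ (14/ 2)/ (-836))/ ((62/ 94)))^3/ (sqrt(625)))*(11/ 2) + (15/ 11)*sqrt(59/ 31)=2550411995/ 271378447133024 + 15*sqrt(1829)/ 341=1.88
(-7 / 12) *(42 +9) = -119 / 4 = -29.75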